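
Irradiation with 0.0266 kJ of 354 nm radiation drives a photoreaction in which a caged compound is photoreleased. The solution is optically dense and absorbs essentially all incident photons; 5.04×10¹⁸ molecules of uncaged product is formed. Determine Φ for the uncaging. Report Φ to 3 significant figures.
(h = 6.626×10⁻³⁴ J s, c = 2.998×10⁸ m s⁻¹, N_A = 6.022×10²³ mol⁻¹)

Φ = 0.106

Product: 5.04×10¹⁸ / 6.022×10²³ = 8.369×10⁻⁶ mol.
Photon energy at 354 nm: hc/λ = (6.626×10⁻³⁴)(2.998×10⁸)/(354×10⁻⁹) = 5.612×10⁻¹⁹ J.
Incident energy: 0.0266 kJ = 26.6 J.
Photons incident: 26.6 / 5.612×10⁻¹⁹ = 4.740×10¹⁹, i.e. 4.740×10¹⁹/6.022×10²³ = 7.871×10⁻⁵ mol.
Φ = 8.369×10⁻⁶ mol / 7.871×10⁻⁵ mol photons = 0.106.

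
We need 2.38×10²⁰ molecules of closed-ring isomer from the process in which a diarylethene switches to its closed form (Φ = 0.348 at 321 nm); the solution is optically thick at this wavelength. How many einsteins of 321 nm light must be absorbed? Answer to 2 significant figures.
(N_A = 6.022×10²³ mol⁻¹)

0.0011 einstein

Product: 2.38×10²⁰ / 6.022×10²³ = 3.952×10⁻⁴ mol.
Photons that must be absorbed: 3.952×10⁻⁴ / 0.348 = 0.001136 mol.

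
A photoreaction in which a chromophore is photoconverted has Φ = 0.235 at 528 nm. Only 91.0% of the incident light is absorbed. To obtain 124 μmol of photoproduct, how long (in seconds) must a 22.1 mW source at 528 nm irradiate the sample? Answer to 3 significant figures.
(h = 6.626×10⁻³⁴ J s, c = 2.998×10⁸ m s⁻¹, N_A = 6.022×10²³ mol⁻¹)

Product: 124 μmol = 1.24×10⁻⁴ mol.
Photons that must be absorbed: 1.24×10⁻⁴ / 0.235 = 5.277×10⁻⁴ mol.
Incident photons needed: 5.277×10⁻⁴ / 0.910 = 5.799×10⁻⁴ mol.
Photon energy: hc/λ = 3.762×10⁻¹⁹ J; per mole, 2.265×10⁵ J mol⁻¹.
Energy required: 5.799×10⁻⁴ × 2.265×10⁵ = 131.3 J.
Time: 131.3 J / 0.0221 W = 5940 s.

t ≈ 5940 s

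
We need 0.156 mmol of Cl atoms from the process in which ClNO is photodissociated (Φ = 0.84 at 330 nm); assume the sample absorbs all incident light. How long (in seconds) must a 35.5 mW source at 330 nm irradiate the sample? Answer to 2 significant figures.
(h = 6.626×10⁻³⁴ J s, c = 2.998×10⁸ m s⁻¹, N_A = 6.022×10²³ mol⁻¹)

t ≈ 1900 s

Product: 0.156 mmol = 1.56×10⁻⁴ mol.
Photons that must be absorbed: 1.56×10⁻⁴ / 0.84 = 1.857×10⁻⁴ mol.
Photon energy: hc/λ = 6.020×10⁻¹⁹ J; per mole, 3.625×10⁵ J mol⁻¹.
Energy required: 1.857×10⁻⁴ × 3.625×10⁵ = 67.32 J.
Time: 67.32 J / 0.0355 W = 1900 s.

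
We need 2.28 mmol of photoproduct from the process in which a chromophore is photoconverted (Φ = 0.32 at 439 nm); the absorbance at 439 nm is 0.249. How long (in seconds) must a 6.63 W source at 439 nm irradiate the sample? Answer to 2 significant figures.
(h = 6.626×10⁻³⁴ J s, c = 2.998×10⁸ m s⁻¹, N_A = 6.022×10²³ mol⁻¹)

t ≈ 670 s

Product: 2.28 mmol = 0.00228 mol.
Photons that must be absorbed: 0.00228 / 0.32 = 0.007125 mol.
Fraction absorbed: 1 − 10^(−0.249) = 0.4364.
Incident photons needed: 0.007125 / 0.4364 = 0.01633 mol.
Photon energy: hc/λ = 4.525×10⁻¹⁹ J; per mole, 2.725×10⁵ J mol⁻¹.
Energy required: 0.01633 × 2.725×10⁵ = 4450 J.
Time: 4450 J / 6.63 W = 670 s.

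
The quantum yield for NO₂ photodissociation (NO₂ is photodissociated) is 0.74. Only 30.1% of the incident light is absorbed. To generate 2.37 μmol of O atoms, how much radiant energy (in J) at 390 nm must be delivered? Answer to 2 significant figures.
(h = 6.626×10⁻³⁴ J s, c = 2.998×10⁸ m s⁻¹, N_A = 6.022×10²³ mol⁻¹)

Product: 2.37 μmol = 2.37×10⁻⁶ mol.
Photons that must be absorbed: 2.37×10⁻⁶ / 0.74 = 3.203×10⁻⁶ mol.
Incident photons needed: 3.203×10⁻⁶ / 0.301 = 1.064×10⁻⁵ mol.
Photon energy: hc/λ = 5.094×10⁻¹⁹ J; per mole, 3.068×10⁵ J mol⁻¹.
Energy required: 1.064×10⁻⁵ × 3.068×10⁵ = 3.3 J.

3.3 J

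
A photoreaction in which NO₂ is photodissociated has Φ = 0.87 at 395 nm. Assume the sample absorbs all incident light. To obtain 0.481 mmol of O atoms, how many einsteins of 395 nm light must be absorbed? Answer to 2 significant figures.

Product: 0.481 mmol = 4.81e-4 mol.
Photons that must be absorbed: 4.81e-4 / 0.87 = 5.529e-4 mol.

5.5e-4 einstein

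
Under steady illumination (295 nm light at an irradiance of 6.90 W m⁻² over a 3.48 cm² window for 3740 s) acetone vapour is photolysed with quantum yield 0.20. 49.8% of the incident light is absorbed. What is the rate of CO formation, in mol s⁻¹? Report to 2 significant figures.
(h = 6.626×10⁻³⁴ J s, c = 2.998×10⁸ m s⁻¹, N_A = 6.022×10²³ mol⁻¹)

5.9×10⁻¹⁰ mol s⁻¹

Photon energy at 295 nm: hc/λ = (6.626×10⁻³⁴)(2.998×10⁸)/(295×10⁻⁹) = 6.734×10⁻¹⁹ J.
Energy delivered: (6.90 W m⁻²)(3.48×10⁻⁴ m²)(3740 s) = 8.980 J.
Photons incident: 8.980 / 6.734×10⁻¹⁹ = 1.334×10¹⁹, i.e. 1.334×10¹⁹/6.022×10²³ = 2.215×10⁻⁵ mol.
Photons absorbed: 0.498 × 2.215×10⁻⁵ = 1.103×10⁻⁵ mol.
Product formed: 0.20 × 1.103×10⁻⁵ = 2.206×10⁻⁶ mol.
Rate: 2.206×10⁻⁶ / 3740 s = 5.9×10⁻¹⁰ mol s⁻¹.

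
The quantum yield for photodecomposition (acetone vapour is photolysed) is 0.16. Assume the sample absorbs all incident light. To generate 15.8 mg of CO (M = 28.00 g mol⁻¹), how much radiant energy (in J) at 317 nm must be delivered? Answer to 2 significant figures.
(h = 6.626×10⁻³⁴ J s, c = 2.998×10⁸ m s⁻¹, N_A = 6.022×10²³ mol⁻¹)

Product: 15.8 mg / 28.00 g mol⁻¹ = 5.643×10⁻⁴ mol.
Photons that must be absorbed: 5.643×10⁻⁴ / 0.16 = 0.003527 mol.
Photon energy: hc/λ = 6.266×10⁻¹⁹ J; per mole, 3.773×10⁵ J mol⁻¹.
Energy required: 0.003527 × 3.773×10⁵ = 1300 J.

1300 J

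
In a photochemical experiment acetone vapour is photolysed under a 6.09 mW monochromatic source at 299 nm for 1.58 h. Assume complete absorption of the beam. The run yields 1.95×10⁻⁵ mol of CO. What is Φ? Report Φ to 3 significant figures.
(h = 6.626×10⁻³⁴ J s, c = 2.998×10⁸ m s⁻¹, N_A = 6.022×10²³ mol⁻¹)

Φ = 0.225

Photon energy at 299 nm: hc/λ = (6.626×10⁻³⁴)(2.998×10⁸)/(299×10⁻⁹) = 6.644×10⁻¹⁹ J.
Energy delivered: (6.09 mW)(5688 s) = 34.64 J.
Photons incident: 34.64 / 6.644×10⁻¹⁹ = 5.214×10¹⁹, i.e. 5.214×10¹⁹/6.022×10²³ = 8.658×10⁻⁵ mol.
Φ = 1.95×10⁻⁵ mol / 8.658×10⁻⁵ mol photons = 0.225.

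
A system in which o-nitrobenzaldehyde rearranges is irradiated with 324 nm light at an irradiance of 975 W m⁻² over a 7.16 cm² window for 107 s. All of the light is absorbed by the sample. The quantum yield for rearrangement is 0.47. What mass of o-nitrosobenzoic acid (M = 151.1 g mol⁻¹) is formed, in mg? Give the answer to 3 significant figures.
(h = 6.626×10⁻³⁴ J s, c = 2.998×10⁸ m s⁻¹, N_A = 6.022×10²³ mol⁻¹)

Photon energy at 324 nm: hc/λ = (6.626×10⁻³⁴)(2.998×10⁸)/(324×10⁻⁹) = 6.131×10⁻¹⁹ J.
Energy delivered: (975 W m⁻²)(7.16×10⁻⁴ m²)(107 s) = 74.70 J.
Photons incident: 74.70 / 6.131×10⁻¹⁹ = 1.218×10²⁰, i.e. 1.218×10²⁰/6.022×10²³ = 2.023×10⁻⁴ mol.
Product: Φ × n_abs = 0.47 × 2.023×10⁻⁴ = 9.508×10⁻⁵ mol.
Mass: 9.508×10⁻⁵ × 151.1 = 0.01437 g = 14.4 mg.

14.4 mg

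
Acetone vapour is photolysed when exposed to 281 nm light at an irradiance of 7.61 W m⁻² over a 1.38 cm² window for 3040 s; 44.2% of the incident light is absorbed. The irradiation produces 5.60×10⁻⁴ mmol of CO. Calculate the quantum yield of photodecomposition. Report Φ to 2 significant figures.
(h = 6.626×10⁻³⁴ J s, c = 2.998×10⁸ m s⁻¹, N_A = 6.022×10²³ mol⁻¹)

Φ = 0.17

Product: 5.60×10⁻⁴ mmol = 5.60×10⁻⁷ mol.
Photon energy at 281 nm: hc/λ = (6.626×10⁻³⁴)(2.998×10⁸)/(281×10⁻⁹) = 7.069×10⁻¹⁹ J.
Energy delivered: (7.61 W m⁻²)(1.38×10⁻⁴ m²)(3040 s) = 3.193 J.
Photons incident: 3.193 / 7.069×10⁻¹⁹ = 4.517×10¹⁸, i.e. 4.517×10¹⁸/6.022×10²³ = 7.501×10⁻⁶ mol.
Photons absorbed: 0.442 × 7.501×10⁻⁶ = 3.315×10⁻⁶ mol.
Φ = 5.60×10⁻⁷ mol / 3.315×10⁻⁶ mol photons = 0.17.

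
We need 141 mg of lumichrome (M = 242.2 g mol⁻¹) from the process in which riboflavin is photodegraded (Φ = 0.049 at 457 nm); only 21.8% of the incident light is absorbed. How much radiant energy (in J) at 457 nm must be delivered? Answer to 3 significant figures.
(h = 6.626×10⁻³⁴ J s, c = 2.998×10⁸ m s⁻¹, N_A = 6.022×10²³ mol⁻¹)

Product: 141 mg / 242.2 g mol⁻¹ = 5.822×10⁻⁴ mol.
Photons that must be absorbed: 5.822×10⁻⁴ / 0.049 = 0.01188 mol.
Incident photons needed: 0.01188 / 0.218 = 0.05450 mol.
Photon energy: hc/λ = 4.347×10⁻¹⁹ J; per mole, 2.618×10⁵ J mol⁻¹.
Energy required: 0.05450 × 2.618×10⁵ = 1.43×10⁴ J.

1.43×10⁴ J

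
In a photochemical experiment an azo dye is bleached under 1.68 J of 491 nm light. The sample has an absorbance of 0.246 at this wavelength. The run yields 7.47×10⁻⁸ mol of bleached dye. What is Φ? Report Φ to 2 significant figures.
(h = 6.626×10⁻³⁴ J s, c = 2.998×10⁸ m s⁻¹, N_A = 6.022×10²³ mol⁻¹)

Φ = 0.025

Photon energy at 491 nm: hc/λ = (6.626×10⁻³⁴)(2.998×10⁸)/(491×10⁻⁹) = 4.046×10⁻¹⁹ J.
Photons incident: 1.68 / 4.046×10⁻¹⁹ = 4.152×10¹⁸, i.e. 4.152×10¹⁸/6.022×10²³ = 6.895×10⁻⁶ mol.
Fraction absorbed: 1 − 10^(−0.246) = 0.4325.
Photons absorbed: 0.4325 × 6.895×10⁻⁶ = 2.982×10⁻⁶ mol.
Φ = 7.47×10⁻⁸ mol / 2.982×10⁻⁶ mol photons = 0.025.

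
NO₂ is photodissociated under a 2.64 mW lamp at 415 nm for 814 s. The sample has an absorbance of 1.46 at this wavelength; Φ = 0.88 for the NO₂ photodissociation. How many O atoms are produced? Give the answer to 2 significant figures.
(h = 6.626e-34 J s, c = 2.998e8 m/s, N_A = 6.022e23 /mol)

3.8e18 atoms

Photon energy at 415 nm: hc/λ = (6.626e-34)(2.998e8)/(415e-9) = 4.787e-19 J.
Energy delivered: (2.64 mW)(814 s) = 2.149 J.
Photons incident: 2.149 / 4.787e-19 = 4.489e18, i.e. 4.489e18/6.022e23 = 7.454e-6 mol.
Fraction absorbed: 1 − 10^(−1.46) = 0.9653.
Photons absorbed: 0.9653 × 7.454e-6 = 7.195e-6 mol.
Product: Φ × n_abs = 0.88 × 7.195e-6 = 6.332e-6 mol.
As a count: 6.332e-6 × 6.022e23 = 3.8e18.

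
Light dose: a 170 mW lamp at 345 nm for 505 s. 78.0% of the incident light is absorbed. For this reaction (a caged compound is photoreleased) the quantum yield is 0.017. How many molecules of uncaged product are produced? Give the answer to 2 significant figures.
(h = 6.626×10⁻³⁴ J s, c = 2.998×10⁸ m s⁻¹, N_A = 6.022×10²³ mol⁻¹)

2.0×10¹⁸ molecules

Photon energy at 345 nm: hc/λ = (6.626×10⁻³⁴)(2.998×10⁸)/(345×10⁻⁹) = 5.758×10⁻¹⁹ J.
Energy delivered: (170 mW)(505 s) = 85.85 J.
Photons incident: 85.85 / 5.758×10⁻¹⁹ = 1.491×10²⁰, i.e. 1.491×10²⁰/6.022×10²³ = 2.476×10⁻⁴ mol.
Photons absorbed: 0.780 × 2.476×10⁻⁴ = 1.931×10⁻⁴ mol.
Product: Φ × n_abs = 0.017 × 1.931×10⁻⁴ = 3.283×10⁻⁶ mol.
As a count: 3.283×10⁻⁶ × 6.022×10²³ = 2.0×10¹⁸.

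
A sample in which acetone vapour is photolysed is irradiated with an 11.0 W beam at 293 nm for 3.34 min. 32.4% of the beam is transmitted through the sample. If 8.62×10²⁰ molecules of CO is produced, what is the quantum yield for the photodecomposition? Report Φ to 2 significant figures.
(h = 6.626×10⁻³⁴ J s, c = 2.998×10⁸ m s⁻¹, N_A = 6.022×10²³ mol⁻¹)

Product: 8.62×10²⁰ / 6.022×10²³ = 0.001431 mol.
Photon energy at 293 nm: hc/λ = (6.626×10⁻³⁴)(2.998×10⁸)/(293×10⁻⁹) = 6.780×10⁻¹⁹ J.
Energy delivered: (11.0 W)(200.4 s) = 2204 J.
Photons incident: 2204 / 6.780×10⁻¹⁹ = 3.251×10²¹, i.e. 3.251×10²¹/6.022×10²³ = 0.005399 mol.
Fraction absorbed: 1 − 32.4/100 = 0.6760.
Photons absorbed: 0.6760 × 0.005399 = 0.003650 mol.
Φ = 0.001431 mol / 0.003650 mol photons = 0.39.

Φ = 0.39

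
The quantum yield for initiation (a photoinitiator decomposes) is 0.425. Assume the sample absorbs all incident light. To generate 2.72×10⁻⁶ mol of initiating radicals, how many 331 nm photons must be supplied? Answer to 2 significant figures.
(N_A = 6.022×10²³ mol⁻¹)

3.9×10¹⁸ photons

Photons that must be absorbed: 2.72×10⁻⁶ / 0.425 = 6.400×10⁻⁶ mol.
Photon count: 6.400×10⁻⁶ × 6.022×10²³ = 3.9×10¹⁸.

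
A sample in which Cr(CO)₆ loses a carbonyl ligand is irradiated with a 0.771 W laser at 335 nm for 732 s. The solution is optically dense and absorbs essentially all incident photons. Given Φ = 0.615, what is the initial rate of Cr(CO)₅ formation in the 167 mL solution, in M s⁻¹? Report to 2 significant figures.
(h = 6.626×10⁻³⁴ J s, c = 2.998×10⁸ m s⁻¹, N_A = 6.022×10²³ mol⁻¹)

Photon energy at 335 nm: hc/λ = (6.626×10⁻³⁴)(2.998×10⁸)/(335×10⁻⁹) = 5.930×10⁻¹⁹ J.
Energy delivered: (0.771 W)(732 s) = 564.4 J.
Photons incident: 564.4 / 5.930×10⁻¹⁹ = 9.518×10²⁰, i.e. 9.518×10²⁰/6.022×10²³ = 0.001581 mol.
Product formed: 0.615 × 0.001581 = 9.723×10⁻⁴ mol.
Rate: 9.723×10⁻⁴ mol / (732 s × 0.167 L) = 8.0×10⁻⁶ M s⁻¹.

8.0×10⁻⁶ M s⁻¹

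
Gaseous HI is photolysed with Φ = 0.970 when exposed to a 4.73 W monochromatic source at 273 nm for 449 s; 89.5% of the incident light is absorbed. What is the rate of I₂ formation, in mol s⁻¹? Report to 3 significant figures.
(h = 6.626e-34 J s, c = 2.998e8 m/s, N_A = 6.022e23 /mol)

9.37e-6 mol s⁻¹

Photon energy at 273 nm: hc/λ = (6.626e-34)(2.998e8)/(273e-9) = 7.276e-19 J.
Energy delivered: (4.73 W)(449 s) = 2124 J.
Photons incident: 2124 / 7.276e-19 = 2.919e21, i.e. 2.919e21/6.022e23 = 0.004847 mol.
Photons absorbed: 0.895 × 0.004847 = 0.004338 mol.
Product formed: 0.970 × 0.004338 = 0.004208 mol.
Rate: 0.004208 / 449 s = 9.37e-6 mol s⁻¹.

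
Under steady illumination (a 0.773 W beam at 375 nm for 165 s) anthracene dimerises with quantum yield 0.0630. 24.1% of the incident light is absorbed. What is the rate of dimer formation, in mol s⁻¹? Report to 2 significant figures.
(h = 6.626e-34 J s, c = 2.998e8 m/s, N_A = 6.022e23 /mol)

3.7e-8 mol s⁻¹

Photon energy at 375 nm: hc/λ = (6.626e-34)(2.998e8)/(375e-9) = 5.297e-19 J.
Energy delivered: (0.773 W)(165 s) = 127.5 J.
Photons incident: 127.5 / 5.297e-19 = 2.407e20, i.e. 2.407e20/6.022e23 = 3.997e-4 mol.
Photons absorbed: 0.241 × 3.997e-4 = 9.633e-5 mol.
Product formed: 0.0630 × 9.633e-5 = 6.069e-6 mol.
Rate: 6.069e-6 / 165 s = 3.7e-8 mol s⁻¹.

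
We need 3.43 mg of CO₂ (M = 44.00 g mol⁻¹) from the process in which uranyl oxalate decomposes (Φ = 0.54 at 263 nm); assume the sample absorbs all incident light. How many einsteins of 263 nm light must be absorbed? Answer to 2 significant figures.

1.4×10⁻⁴ einstein

Product: 3.43 mg / 44.00 g mol⁻¹ = 7.795×10⁻⁵ mol.
Photons that must be absorbed: 7.795×10⁻⁵ / 0.54 = 1.444×10⁻⁴ mol.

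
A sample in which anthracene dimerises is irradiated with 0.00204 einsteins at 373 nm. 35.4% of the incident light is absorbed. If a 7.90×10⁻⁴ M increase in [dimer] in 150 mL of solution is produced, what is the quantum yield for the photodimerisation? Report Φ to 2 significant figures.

Φ = 0.16

Product: (7.90×10⁻⁴ M)(0.15 L) = 1.185×10⁻⁴ mol.
Photons absorbed: 0.354 × 0.00204 = 7.222×10⁻⁴ mol.
Φ = 1.185×10⁻⁴ mol / 7.222×10⁻⁴ mol photons = 0.16.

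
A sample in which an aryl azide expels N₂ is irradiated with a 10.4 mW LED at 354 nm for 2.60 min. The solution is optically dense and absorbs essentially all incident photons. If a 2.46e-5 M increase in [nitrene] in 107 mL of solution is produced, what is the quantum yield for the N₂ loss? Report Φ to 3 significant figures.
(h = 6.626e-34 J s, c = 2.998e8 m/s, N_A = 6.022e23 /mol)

Φ = 0.548

Product: (2.46e-5 M)(0.107 L) = 2.632e-6 mol.
Photon energy at 354 nm: hc/λ = (6.626e-34)(2.998e8)/(354e-9) = 5.612e-19 J.
Energy delivered: (10.4 mW)(156 s) = 1.622 J.
Photons incident: 1.622 / 5.612e-19 = 2.890e18, i.e. 2.890e18/6.022e23 = 4.799e-6 mol.
Φ = 2.632e-6 mol / 4.799e-6 mol photons = 0.548.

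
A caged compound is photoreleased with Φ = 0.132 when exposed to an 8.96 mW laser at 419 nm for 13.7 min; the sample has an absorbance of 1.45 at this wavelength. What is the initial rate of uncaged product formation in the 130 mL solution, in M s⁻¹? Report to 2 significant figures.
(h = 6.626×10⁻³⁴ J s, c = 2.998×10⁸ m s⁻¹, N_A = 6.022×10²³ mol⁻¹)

Photon energy at 419 nm: hc/λ = (6.626×10⁻³⁴)(2.998×10⁸)/(419×10⁻⁹) = 4.741×10⁻¹⁹ J.
Energy delivered: (8.96 mW)(822 s) = 7.365 J.
Photons incident: 7.365 / 4.741×10⁻¹⁹ = 1.553×10¹⁹, i.e. 1.553×10¹⁹/6.022×10²³ = 2.579×10⁻⁵ mol.
Fraction absorbed: 1 − 10^(−1.45) = 0.9645.
Photons absorbed: 0.9645 × 2.579×10⁻⁵ = 2.487×10⁻⁵ mol.
Product formed: 0.132 × 2.487×10⁻⁵ = 3.283×10⁻⁶ mol.
Rate: 3.283×10⁻⁶ mol / (822 s × 0.13 L) = 3.1×10⁻⁸ M s⁻¹.

3.1×10⁻⁸ M s⁻¹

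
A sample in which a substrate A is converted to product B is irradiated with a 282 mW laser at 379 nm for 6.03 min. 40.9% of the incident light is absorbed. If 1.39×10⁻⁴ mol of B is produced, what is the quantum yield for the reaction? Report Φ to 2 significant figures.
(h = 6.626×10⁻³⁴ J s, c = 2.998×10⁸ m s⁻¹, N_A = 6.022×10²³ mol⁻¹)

Φ = 1.1

Photon energy at 379 nm: hc/λ = (6.626×10⁻³⁴)(2.998×10⁸)/(379×10⁻⁹) = 5.241×10⁻¹⁹ J.
Energy delivered: (282 mW)(361.8 s) = 102.0 J.
Photons incident: 102.0 / 5.241×10⁻¹⁹ = 1.946×10²⁰, i.e. 1.946×10²⁰/6.022×10²³ = 3.231×10⁻⁴ mol.
Photons absorbed: 0.409 × 3.231×10⁻⁴ = 1.321×10⁻⁴ mol.
Φ = 1.39×10⁻⁴ mol / 1.321×10⁻⁴ mol photons = 1.1.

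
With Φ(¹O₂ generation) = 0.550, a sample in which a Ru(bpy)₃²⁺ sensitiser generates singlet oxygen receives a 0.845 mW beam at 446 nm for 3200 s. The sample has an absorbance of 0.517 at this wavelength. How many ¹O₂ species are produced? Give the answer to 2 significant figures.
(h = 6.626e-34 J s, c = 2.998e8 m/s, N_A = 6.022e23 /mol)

2.3e18 species

Photon energy at 446 nm: hc/λ = (6.626e-34)(2.998e8)/(446e-9) = 4.454e-19 J.
Energy delivered: (0.845 mW)(3200 s) = 2.704 J.
Photons incident: 2.704 / 4.454e-19 = 6.071e18, i.e. 6.071e18/6.022e23 = 1.008e-5 mol.
Fraction absorbed: 1 − 10^(−0.517) = 0.6959.
Photons absorbed: 0.6959 × 1.008e-5 = 7.015e-6 mol.
Product: Φ × n_abs = 0.550 × 7.015e-6 = 3.858e-6 mol.
As a count: 3.858e-6 × 6.022e23 = 2.3e18.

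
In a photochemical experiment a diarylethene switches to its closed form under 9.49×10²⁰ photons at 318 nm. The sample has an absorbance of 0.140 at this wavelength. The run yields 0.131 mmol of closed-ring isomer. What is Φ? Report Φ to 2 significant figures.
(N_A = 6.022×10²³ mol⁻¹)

Φ = 0.30

Product: 0.131 mmol = 1.31×10⁻⁴ mol.
Moles of photons: 9.49×10²⁰ / 6.022×10²³ = 0.001576 mol.
Fraction absorbed: 1 − 10^(−0.140) = 0.2756.
Photons absorbed: 0.2756 × 0.001576 = 4.343×10⁻⁴ mol.
Φ = 1.31×10⁻⁴ mol / 4.343×10⁻⁴ mol photons = 0.30.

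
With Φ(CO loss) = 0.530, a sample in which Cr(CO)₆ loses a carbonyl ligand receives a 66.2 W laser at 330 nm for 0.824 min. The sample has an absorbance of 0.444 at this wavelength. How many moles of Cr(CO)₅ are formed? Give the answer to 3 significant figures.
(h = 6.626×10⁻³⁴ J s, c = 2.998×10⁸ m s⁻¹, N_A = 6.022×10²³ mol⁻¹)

0.00306 mol

Photon energy at 330 nm: hc/λ = (6.626×10⁻³⁴)(2.998×10⁸)/(330×10⁻⁹) = 6.020×10⁻¹⁹ J.
Energy delivered: (66.2 W)(49.44 s) = 3273 J.
Photons incident: 3273 / 6.020×10⁻¹⁹ = 5.437×10²¹, i.e. 5.437×10²¹/6.022×10²³ = 0.009029 mol.
Fraction absorbed: 1 − 10^(−0.444) = 0.6403.
Photons absorbed: 0.6403 × 0.009029 = 0.005781 mol.
Product: Φ × n_abs = 0.530 × 0.005781 = 0.003064 mol.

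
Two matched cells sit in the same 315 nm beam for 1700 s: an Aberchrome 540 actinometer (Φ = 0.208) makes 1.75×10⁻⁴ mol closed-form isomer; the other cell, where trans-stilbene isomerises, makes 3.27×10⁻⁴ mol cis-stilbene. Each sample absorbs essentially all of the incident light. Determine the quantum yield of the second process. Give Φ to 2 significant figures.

Photons absorbed by the actinometer: 1.75×10⁻⁴ / 0.208 = 8.413×10⁻⁴ mol.
Φ(unknown) = 3.27×10⁻⁴ / 8.413×10⁻⁴ = 0.39.

Φ = 0.39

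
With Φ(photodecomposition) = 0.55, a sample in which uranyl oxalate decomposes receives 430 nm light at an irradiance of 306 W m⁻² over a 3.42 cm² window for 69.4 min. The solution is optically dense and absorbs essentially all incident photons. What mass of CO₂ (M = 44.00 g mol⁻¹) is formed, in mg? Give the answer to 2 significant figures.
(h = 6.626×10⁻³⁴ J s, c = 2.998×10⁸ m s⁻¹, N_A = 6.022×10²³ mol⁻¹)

38 mg

Photon energy at 430 nm: hc/λ = (6.626×10⁻³⁴)(2.998×10⁸)/(430×10⁻⁹) = 4.620×10⁻¹⁹ J.
Energy delivered: (306 W m⁻²)(3.42×10⁻⁴ m²)(4164 s) = 435.8 J.
Photons incident: 435.8 / 4.620×10⁻¹⁹ = 9.433×10²⁰, i.e. 9.433×10²⁰/6.022×10²³ = 0.001566 mol.
Product: Φ × n_abs = 0.55 × 0.001566 = 8.613×10⁻⁴ mol.
Mass: 8.613×10⁻⁴ × 44.00 = 0.03790 g = 38 mg.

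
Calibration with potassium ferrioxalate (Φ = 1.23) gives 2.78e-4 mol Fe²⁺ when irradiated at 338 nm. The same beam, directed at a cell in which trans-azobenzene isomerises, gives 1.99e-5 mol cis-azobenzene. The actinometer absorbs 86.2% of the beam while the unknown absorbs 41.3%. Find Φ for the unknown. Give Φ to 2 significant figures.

Φ = 0.18

Photons absorbed by the actinometer: 2.78e-4 / 1.23 = 2.260e-4 mol.
Incident flux: 2.260e-4 / 0.862 = 2.622e-4 einstein.
Absorbed by unknown: 0.413 × 2.622e-4 = 1.083e-4 mol.
Φ(unknown) = 1.99e-5 / 1.083e-4 = 0.18.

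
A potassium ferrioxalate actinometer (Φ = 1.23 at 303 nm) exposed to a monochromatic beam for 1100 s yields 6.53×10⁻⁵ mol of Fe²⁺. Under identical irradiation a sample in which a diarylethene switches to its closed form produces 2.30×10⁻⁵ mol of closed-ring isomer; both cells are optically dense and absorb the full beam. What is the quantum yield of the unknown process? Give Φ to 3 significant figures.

Φ = 0.433

Photons absorbed by the actinometer: 6.53×10⁻⁵ / 1.23 = 5.309×10⁻⁵ mol.
Φ(unknown) = 2.30×10⁻⁵ / 5.309×10⁻⁵ = 0.433.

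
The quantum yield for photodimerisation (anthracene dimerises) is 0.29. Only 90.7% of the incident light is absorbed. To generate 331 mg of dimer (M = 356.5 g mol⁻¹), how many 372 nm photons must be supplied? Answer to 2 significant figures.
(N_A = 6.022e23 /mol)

Product: 331 mg / 356.5 g mol⁻¹ = 9.285e-4 mol.
Photons that must be absorbed: 9.285e-4 / 0.29 = 0.003202 mol.
Incident photons needed: 0.003202 / 0.907 = 0.003530 mol.
Photon count: 0.003530 × 6.022e23 = 2.1e21.

2.1e21 photons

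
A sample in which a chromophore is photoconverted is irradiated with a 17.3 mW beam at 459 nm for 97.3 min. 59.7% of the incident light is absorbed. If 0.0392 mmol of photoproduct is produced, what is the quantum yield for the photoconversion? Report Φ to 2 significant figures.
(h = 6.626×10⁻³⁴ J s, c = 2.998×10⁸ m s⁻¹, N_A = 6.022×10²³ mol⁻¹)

Φ = 0.17

Product: 0.0392 mmol = 3.92×10⁻⁵ mol.
Photon energy at 459 nm: hc/λ = (6.626×10⁻³⁴)(2.998×10⁸)/(459×10⁻⁹) = 4.328×10⁻¹⁹ J.
Energy delivered: (17.3 mW)(5838 s) = 101.0 J.
Photons incident: 101.0 / 4.328×10⁻¹⁹ = 2.334×10²⁰, i.e. 2.334×10²⁰/6.022×10²³ = 3.876×10⁻⁴ mol.
Photons absorbed: 0.597 × 3.876×10⁻⁴ = 2.314×10⁻⁴ mol.
Φ = 3.92×10⁻⁵ mol / 2.314×10⁻⁴ mol photons = 0.17.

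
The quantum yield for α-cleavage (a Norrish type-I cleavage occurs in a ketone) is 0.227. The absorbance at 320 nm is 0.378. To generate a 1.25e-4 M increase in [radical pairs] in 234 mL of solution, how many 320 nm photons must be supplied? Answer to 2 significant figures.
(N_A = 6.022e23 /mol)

Product: (1.25e-4 M)(0.234 L) = 2.925e-5 mol.
Photons that must be absorbed: 2.925e-5 / 0.227 = 1.289e-4 mol.
Fraction absorbed: 1 − 10^(−0.378) = 0.5812.
Incident photons needed: 1.289e-4 / 0.5812 = 2.218e-4 mol.
Photon count: 2.218e-4 × 6.022e23 = 1.3e20.

1.3e20 photons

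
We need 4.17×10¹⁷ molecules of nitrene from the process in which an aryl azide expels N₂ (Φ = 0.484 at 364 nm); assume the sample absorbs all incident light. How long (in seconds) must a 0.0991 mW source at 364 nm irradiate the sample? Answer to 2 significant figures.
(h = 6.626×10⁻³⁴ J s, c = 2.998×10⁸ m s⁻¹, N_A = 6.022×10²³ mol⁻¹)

Product: 4.17×10¹⁷ / 6.022×10²³ = 6.925×10⁻⁷ mol.
Photons that must be absorbed: 6.925×10⁻⁷ / 0.484 = 1.431×10⁻⁶ mol.
Photon energy: hc/λ = 5.457×10⁻¹⁹ J; per mole, 3.286×10⁵ J mol⁻¹.
Energy required: 1.431×10⁻⁶ × 3.286×10⁵ = 0.4702 J.
Time: 0.4702 J / 9.91e-05 W = 4700 s.

t ≈ 4700 s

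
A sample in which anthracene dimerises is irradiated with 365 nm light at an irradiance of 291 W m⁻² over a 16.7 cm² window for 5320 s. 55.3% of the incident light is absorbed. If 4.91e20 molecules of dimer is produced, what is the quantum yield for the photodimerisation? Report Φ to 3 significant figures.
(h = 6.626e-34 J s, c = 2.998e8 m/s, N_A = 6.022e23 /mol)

Product: 4.91e20 / 6.022e23 = 8.153e-4 mol.
Photon energy at 365 nm: hc/λ = (6.626e-34)(2.998e8)/(365e-9) = 5.442e-19 J.
Energy delivered: (291 W m⁻²)(16.7e-4 m²)(5320 s) = 2585 J.
Photons incident: 2585 / 5.442e-19 = 4.750e21, i.e. 4.750e21/6.022e23 = 0.007888 mol.
Photons absorbed: 0.553 × 0.007888 = 0.004362 mol.
Φ = 8.153e-4 mol / 0.004362 mol photons = 0.187.

Φ = 0.187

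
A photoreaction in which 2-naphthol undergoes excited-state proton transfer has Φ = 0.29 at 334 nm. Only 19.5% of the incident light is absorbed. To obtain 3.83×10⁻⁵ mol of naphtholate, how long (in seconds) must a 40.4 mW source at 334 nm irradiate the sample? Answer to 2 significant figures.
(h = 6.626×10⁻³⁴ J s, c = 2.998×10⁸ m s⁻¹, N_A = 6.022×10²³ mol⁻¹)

t ≈ 6000 s

Photons that must be absorbed: 3.83×10⁻⁵ / 0.29 = 1.321×10⁻⁴ mol.
Incident photons needed: 1.321×10⁻⁴ / 0.195 = 6.774×10⁻⁴ mol.
Photon energy: hc/λ = 5.948×10⁻¹⁹ J; per mole, 3.582×10⁵ J mol⁻¹.
Energy required: 6.774×10⁻⁴ × 3.582×10⁵ = 242.6 J.
Time: 242.6 J / 0.0404 W = 6000 s.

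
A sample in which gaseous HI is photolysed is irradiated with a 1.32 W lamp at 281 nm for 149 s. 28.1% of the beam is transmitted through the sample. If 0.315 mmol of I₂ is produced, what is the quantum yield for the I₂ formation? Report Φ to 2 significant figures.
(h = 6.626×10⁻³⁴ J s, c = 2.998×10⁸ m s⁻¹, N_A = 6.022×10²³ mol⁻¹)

Φ = 0.95

Product: 0.315 mmol = 3.15×10⁻⁴ mol.
Photon energy at 281 nm: hc/λ = (6.626×10⁻³⁴)(2.998×10⁸)/(281×10⁻⁹) = 7.069×10⁻¹⁹ J.
Energy delivered: (1.32 W)(149 s) = 196.7 J.
Photons incident: 196.7 / 7.069×10⁻¹⁹ = 2.783×10²⁰, i.e. 2.783×10²⁰/6.022×10²³ = 4.621×10⁻⁴ mol.
Fraction absorbed: 1 − 28.1/100 = 0.7190.
Photons absorbed: 0.7190 × 4.621×10⁻⁴ = 3.322×10⁻⁴ mol.
Φ = 3.15×10⁻⁴ mol / 3.322×10⁻⁴ mol photons = 0.95.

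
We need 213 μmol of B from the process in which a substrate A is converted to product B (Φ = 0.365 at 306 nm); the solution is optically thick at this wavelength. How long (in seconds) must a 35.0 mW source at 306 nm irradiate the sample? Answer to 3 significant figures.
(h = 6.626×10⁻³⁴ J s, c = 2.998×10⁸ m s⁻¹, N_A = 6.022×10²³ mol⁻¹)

t ≈ 6520 s

Product: 213 μmol = 2.13×10⁻⁴ mol.
Photons that must be absorbed: 2.13×10⁻⁴ / 0.365 = 5.836×10⁻⁴ mol.
Photon energy: hc/λ = 6.492×10⁻¹⁹ J; per mole, 3.909×10⁵ J mol⁻¹.
Energy required: 5.836×10⁻⁴ × 3.909×10⁵ = 228.1 J.
Time: 228.1 J / 0.035 W = 6520 s.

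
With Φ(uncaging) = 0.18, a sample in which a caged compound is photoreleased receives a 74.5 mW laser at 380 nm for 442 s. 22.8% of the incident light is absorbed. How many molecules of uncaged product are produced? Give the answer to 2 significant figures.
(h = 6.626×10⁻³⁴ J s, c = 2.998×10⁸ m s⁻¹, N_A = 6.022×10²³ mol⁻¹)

Photon energy at 380 nm: hc/λ = (6.626×10⁻³⁴)(2.998×10⁸)/(380×10⁻⁹) = 5.228×10⁻¹⁹ J.
Energy delivered: (74.5 mW)(442 s) = 32.93 J.
Photons incident: 32.93 / 5.228×10⁻¹⁹ = 6.299×10¹⁹, i.e. 6.299×10¹⁹/6.022×10²³ = 1.046×10⁻⁴ mol.
Photons absorbed: 0.228 × 1.046×10⁻⁴ = 2.385×10⁻⁵ mol.
Product: Φ × n_abs = 0.18 × 2.385×10⁻⁵ = 4.293×10⁻⁶ mol.
As a count: 4.293×10⁻⁶ × 6.022×10²³ = 2.6×10¹⁸.

2.6×10¹⁸ molecules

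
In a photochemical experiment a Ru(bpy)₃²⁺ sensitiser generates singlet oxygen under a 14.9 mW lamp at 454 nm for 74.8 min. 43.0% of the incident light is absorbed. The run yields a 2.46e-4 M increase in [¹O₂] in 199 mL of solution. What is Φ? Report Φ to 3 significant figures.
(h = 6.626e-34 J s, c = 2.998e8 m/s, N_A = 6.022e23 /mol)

Φ = 0.449

Product: (2.46e-4 M)(0.199 L) = 4.895e-5 mol.
Photon energy at 454 nm: hc/λ = (6.626e-34)(2.998e8)/(454e-9) = 4.375e-19 J.
Energy delivered: (14.9 mW)(4488 s) = 66.87 J.
Photons incident: 66.87 / 4.375e-19 = 1.528e20, i.e. 1.528e20/6.022e23 = 2.537e-4 mol.
Photons absorbed: 0.430 × 2.537e-4 = 1.091e-4 mol.
Φ = 4.895e-5 mol / 1.091e-4 mol photons = 0.449.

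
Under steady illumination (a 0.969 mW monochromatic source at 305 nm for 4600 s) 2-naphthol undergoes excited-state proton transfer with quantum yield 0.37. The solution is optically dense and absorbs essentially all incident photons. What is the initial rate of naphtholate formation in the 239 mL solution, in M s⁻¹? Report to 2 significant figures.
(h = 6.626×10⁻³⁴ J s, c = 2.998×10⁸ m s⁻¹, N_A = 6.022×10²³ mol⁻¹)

3.8×10⁻⁹ M s⁻¹

Photon energy at 305 nm: hc/λ = (6.626×10⁻³⁴)(2.998×10⁸)/(305×10⁻⁹) = 6.513×10⁻¹⁹ J.
Energy delivered: (0.969 mW)(4600 s) = 4.457 J.
Photons incident: 4.457 / 6.513×10⁻¹⁹ = 6.843×10¹⁸, i.e. 6.843×10¹⁸/6.022×10²³ = 1.136×10⁻⁵ mol.
Product formed: 0.37 × 1.136×10⁻⁵ = 4.203×10⁻⁶ mol.
Rate: 4.203×10⁻⁶ mol / (4600 s × 0.239 L) = 3.8×10⁻⁹ M s⁻¹.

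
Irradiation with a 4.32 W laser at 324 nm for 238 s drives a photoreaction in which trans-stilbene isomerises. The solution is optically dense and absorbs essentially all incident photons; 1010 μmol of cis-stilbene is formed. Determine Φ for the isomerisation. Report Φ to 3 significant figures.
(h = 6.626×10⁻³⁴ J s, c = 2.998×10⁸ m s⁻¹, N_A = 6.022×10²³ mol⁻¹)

Product: 1010 μmol = 0.00101 mol.
Photon energy at 324 nm: hc/λ = (6.626×10⁻³⁴)(2.998×10⁸)/(324×10⁻⁹) = 6.131×10⁻¹⁹ J.
Energy delivered: (4.32 W)(238 s) = 1028 J.
Photons incident: 1028 / 6.131×10⁻¹⁹ = 1.677×10²¹, i.e. 1.677×10²¹/6.022×10²³ = 0.002785 mol.
Φ = 0.00101 mol / 0.002785 mol photons = 0.363.

Φ = 0.363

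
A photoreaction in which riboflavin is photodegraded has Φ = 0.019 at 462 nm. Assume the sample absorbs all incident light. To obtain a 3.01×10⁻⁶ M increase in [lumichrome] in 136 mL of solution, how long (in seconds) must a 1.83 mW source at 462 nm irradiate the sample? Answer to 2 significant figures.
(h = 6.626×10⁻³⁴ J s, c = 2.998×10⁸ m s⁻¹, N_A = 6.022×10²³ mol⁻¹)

Product: (3.01×10⁻⁶ M)(0.136 L) = 4.094×10⁻⁷ mol.
Photons that must be absorbed: 4.094×10⁻⁷ / 0.019 = 2.155×10⁻⁵ mol.
Photon energy: hc/λ = 4.300×10⁻¹⁹ J; per mole, 2.589×10⁵ J mol⁻¹.
Energy required: 2.155×10⁻⁵ × 2.589×10⁵ = 5.579 J.
Time: 5.579 J / 0.00183 W = 3000 s.

t ≈ 3000 s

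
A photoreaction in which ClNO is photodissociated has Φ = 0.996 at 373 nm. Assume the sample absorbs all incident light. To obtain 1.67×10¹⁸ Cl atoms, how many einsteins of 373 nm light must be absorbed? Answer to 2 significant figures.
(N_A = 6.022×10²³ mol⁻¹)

2.8×10⁻⁶ einstein

Product: 1.67×10¹⁸ / 6.022×10²³ = 2.773×10⁻⁶ mol.
Photons that must be absorbed: 2.773×10⁻⁶ / 0.996 = 2.784×10⁻⁶ mol.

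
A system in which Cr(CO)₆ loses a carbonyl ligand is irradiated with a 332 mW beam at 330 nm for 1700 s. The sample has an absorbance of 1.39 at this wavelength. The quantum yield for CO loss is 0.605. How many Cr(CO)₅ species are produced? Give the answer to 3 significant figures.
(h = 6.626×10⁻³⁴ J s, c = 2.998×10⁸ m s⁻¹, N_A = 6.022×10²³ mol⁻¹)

5.44×10²⁰ species

Photon energy at 330 nm: hc/λ = (6.626×10⁻³⁴)(2.998×10⁸)/(330×10⁻⁹) = 6.020×10⁻¹⁹ J.
Energy delivered: (332 mW)(1700 s) = 564.4 J.
Photons incident: 564.4 / 6.020×10⁻¹⁹ = 9.375×10²⁰, i.e. 9.375×10²⁰/6.022×10²³ = 0.001557 mol.
Fraction absorbed: 1 − 10^(−1.39) = 0.9593.
Photons absorbed: 0.9593 × 0.001557 = 0.001494 mol.
Product: Φ × n_abs = 0.605 × 0.001494 = 9.039×10⁻⁴ mol.
As a count: 9.039×10⁻⁴ × 6.022×10²³ = 5.44×10²⁰.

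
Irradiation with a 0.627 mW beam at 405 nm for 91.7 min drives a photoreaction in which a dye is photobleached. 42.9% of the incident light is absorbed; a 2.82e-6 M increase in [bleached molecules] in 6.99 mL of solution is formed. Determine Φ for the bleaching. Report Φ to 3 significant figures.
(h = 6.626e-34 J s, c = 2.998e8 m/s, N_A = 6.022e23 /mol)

Φ = 0.00393

Product: (2.82e-6 M)(0.00699 L) = 1.971e-8 mol.
Photon energy at 405 nm: hc/λ = (6.626e-34)(2.998e8)/(405e-9) = 4.905e-19 J.
Energy delivered: (0.627 mW)(5502 s) = 3.450 J.
Photons incident: 3.450 / 4.905e-19 = 7.034e18, i.e. 7.034e18/6.022e23 = 1.168e-5 mol.
Photons absorbed: 0.429 × 1.168e-5 = 5.011e-6 mol.
Φ = 1.971e-8 mol / 5.011e-6 mol photons = 0.00393.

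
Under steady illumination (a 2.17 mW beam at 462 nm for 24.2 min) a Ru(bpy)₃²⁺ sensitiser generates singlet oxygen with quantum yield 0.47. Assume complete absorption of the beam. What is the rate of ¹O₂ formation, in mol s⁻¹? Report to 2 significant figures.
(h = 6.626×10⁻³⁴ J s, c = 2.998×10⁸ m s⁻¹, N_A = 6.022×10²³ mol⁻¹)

3.9×10⁻⁹ mol s⁻¹

Photon energy at 462 nm: hc/λ = (6.626×10⁻³⁴)(2.998×10⁸)/(462×10⁻⁹) = 4.300×10⁻¹⁹ J.
Energy delivered: (2.17 mW)(1452 s) = 3.151 J.
Photons incident: 3.151 / 4.300×10⁻¹⁹ = 7.328×10¹⁸, i.e. 7.328×10¹⁸/6.022×10²³ = 1.217×10⁻⁵ mol.
Product formed: 0.47 × 1.217×10⁻⁵ = 5.720×10⁻⁶ mol.
Rate: 5.720×10⁻⁶ / 1452 s = 3.9×10⁻⁹ mol s⁻¹.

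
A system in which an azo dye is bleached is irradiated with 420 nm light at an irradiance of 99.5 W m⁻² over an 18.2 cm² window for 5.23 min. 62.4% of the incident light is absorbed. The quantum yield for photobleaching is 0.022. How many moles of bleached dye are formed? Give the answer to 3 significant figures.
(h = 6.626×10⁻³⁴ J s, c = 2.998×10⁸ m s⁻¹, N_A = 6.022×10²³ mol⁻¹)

2.74×10⁻⁶ mol

Photon energy at 420 nm: hc/λ = (6.626×10⁻³⁴)(2.998×10⁸)/(420×10⁻⁹) = 4.730×10⁻¹⁹ J.
Energy delivered: (99.5 W m⁻²)(18.2×10⁻⁴ m²)(313.8 s) = 56.83 J.
Photons incident: 56.83 / 4.730×10⁻¹⁹ = 1.201×10²⁰, i.e. 1.201×10²⁰/6.022×10²³ = 1.994×10⁻⁴ mol.
Photons absorbed: 0.624 × 1.994×10⁻⁴ = 1.244×10⁻⁴ mol.
Product: Φ × n_abs = 0.022 × 1.244×10⁻⁴ = 2.737×10⁻⁶ mol.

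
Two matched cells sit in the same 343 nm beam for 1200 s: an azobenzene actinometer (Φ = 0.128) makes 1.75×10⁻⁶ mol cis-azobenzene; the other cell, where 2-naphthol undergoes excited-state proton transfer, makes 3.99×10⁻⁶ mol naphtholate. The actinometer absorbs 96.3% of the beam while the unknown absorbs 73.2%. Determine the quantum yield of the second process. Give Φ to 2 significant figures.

Φ = 0.38

Photons absorbed by the actinometer: 1.75×10⁻⁶ / 0.128 = 1.367×10⁻⁵ mol.
Incident flux: 1.367×10⁻⁵ / 0.963 = 1.420×10⁻⁵ einstein.
Absorbed by unknown: 0.732 × 1.420×10⁻⁵ = 1.039×10⁻⁵ mol.
Φ(unknown) = 3.99×10⁻⁶ / 1.039×10⁻⁵ = 0.38.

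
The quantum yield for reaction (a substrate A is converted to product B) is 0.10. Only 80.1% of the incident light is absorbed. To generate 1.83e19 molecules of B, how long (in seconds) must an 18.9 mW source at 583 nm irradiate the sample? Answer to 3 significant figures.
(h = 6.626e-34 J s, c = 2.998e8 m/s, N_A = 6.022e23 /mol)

t ≈ 4120 s

Product: 1.83e19 / 6.022e23 = 3.039e-5 mol.
Photons that must be absorbed: 3.039e-5 / 0.10 = 3.039e-4 mol.
Incident photons needed: 3.039e-4 / 0.801 = 3.794e-4 mol.
Photon energy: hc/λ = 3.407e-19 J; per mole, 2.052e5 J mol⁻¹.
Energy required: 3.794e-4 × 2.052e5 = 77.85 J.
Time: 77.85 J / 0.0189 W = 4120 s.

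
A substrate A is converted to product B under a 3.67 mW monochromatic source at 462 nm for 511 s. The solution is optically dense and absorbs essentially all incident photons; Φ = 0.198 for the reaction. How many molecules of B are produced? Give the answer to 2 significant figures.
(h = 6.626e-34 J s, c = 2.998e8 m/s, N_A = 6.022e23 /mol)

8.6e17 molecules

Photon energy at 462 nm: hc/λ = (6.626e-34)(2.998e8)/(462e-9) = 4.300e-19 J.
Energy delivered: (3.67 mW)(511 s) = 1.875 J.
Photons incident: 1.875 / 4.300e-19 = 4.360e18, i.e. 4.360e18/6.022e23 = 7.240e-6 mol.
Product: Φ × n_abs = 0.198 × 7.240e-6 = 1.434e-6 mol.
As a count: 1.434e-6 × 6.022e23 = 8.6e17.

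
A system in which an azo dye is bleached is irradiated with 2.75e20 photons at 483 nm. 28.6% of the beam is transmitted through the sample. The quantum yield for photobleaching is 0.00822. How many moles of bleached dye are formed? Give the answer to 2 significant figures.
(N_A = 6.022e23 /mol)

2.7e-6 mol

Moles of photons: 2.75e20 / 6.022e23 = 4.567e-4 mol.
Fraction absorbed: 1 − 28.6/100 = 0.7140.
Photons absorbed: 0.7140 × 4.567e-4 = 3.261e-4 mol.
Product: Φ × n_abs = 0.00822 × 3.261e-4 = 2.681e-6 mol.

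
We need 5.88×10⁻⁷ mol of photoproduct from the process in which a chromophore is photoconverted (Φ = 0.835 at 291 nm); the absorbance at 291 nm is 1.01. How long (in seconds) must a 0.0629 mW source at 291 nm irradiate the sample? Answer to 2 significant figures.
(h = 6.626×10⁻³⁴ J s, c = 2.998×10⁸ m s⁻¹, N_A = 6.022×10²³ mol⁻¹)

t ≈ 5100 s

Photons that must be absorbed: 5.88×10⁻⁷ / 0.835 = 7.042×10⁻⁷ mol.
Fraction absorbed: 1 − 10^(−1.01) = 0.9023.
Incident photons needed: 7.042×10⁻⁷ / 0.9023 = 7.804×10⁻⁷ mol.
Photon energy: hc/λ = 6.826×10⁻¹⁹ J; per mole, 4.111×10⁵ J mol⁻¹.
Energy required: 7.804×10⁻⁷ × 4.111×10⁵ = 0.3208 J.
Time: 0.3208 J / 6.29e-05 W = 5100 s.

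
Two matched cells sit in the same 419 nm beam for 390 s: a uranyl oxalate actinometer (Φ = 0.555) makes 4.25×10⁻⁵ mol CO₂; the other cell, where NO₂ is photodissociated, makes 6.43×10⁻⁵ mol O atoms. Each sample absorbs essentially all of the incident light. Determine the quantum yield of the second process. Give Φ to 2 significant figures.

Φ = 0.84

Photons absorbed by the actinometer: 4.25×10⁻⁵ / 0.555 = 7.658×10⁻⁵ mol.
Φ(unknown) = 6.43×10⁻⁵ / 7.658×10⁻⁵ = 0.84.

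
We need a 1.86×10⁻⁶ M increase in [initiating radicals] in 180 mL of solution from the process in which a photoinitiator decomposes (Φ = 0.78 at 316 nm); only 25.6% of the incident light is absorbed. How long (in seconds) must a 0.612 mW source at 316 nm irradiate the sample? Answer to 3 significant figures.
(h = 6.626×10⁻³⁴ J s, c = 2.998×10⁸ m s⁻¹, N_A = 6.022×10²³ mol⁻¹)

Product: (1.86×10⁻⁶ M)(0.18 L) = 3.348×10⁻⁷ mol.
Photons that must be absorbed: 3.348×10⁻⁷ / 0.78 = 4.292×10⁻⁷ mol.
Incident photons needed: 4.292×10⁻⁷ / 0.256 = 1.677×10⁻⁶ mol.
Photon energy: hc/λ = 6.286×10⁻¹⁹ J; per mole, 3.785×10⁵ J mol⁻¹.
Energy required: 1.677×10⁻⁶ × 3.785×10⁵ = 0.6347 J.
Time: 0.6347 J / 0.000612 W = 1040 s.

t ≈ 1040 s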